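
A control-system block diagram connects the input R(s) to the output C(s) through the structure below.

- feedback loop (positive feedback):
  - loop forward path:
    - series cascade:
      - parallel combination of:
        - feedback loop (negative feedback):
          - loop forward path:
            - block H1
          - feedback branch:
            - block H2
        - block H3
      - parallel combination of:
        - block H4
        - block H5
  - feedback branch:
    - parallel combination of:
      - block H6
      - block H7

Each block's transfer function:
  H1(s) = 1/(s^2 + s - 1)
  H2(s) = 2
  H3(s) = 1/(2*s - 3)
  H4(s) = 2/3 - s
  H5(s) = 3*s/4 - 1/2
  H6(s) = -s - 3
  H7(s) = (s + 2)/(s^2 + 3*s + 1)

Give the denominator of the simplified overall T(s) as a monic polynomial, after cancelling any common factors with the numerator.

[1] collapse the loop (H1 forward, H2 return), giving 1/(s^2 + s + 1)
[2] parallel reduction of [H1/(1+H1*H2)], H3, giving (s^2 + 3*s - 2)/(2*s^3 - s^2 - s - 3)
[3] parallel reduction of H4, H5, giving 1/6 - s/4
[4] reduce the series chain ([H1/(1+H1*H2)]+H3), (H4+H5), giving (-3*s^3 - 7*s^2 + 12*s - 4)/(24*s^3 - 12*s^2 - 12*s - 36)
[5] sum the parallel branches H6, H7, giving (-s^3 - 6*s^2 - 9*s - 1)/(s^2 + 3*s + 1)
[6] close the feedback loop around (([H1/(1+H1*H2)]+H3)*(H4+H5)), (H6+H7), giving (3*s^5 + 16*s^4 + 12*s^3 - 25*s^2 + 4)/(3*s^6 + s^5 - 3*s^4 + 22*s^3 + 7*s^2 + 144*s + 40)
The result of step 6 is T(s) in lowest terms. Its denominator has leading coefficient 3; dividing the denominator through by 3 makes it monic.

Hence the answer: s^6 + s^5/3 - s^4 + 22*s^3/3 + 7*s^2/3 + 48*s + 40/3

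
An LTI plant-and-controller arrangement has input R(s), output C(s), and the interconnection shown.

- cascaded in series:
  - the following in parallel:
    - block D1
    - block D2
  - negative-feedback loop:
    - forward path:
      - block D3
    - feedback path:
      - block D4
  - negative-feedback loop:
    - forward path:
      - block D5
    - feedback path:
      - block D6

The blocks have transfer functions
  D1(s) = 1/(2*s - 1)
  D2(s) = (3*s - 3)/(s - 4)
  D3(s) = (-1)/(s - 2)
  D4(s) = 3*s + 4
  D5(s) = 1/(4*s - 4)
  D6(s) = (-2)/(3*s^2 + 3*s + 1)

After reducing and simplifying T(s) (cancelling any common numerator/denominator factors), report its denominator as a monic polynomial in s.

1. combine D1, D2 in parallel, giving (6*s^2 - 8*s - 1)/(2*s^2 - 9*s + 4)
2. reduce the feedback loop with forward D3 and return D4, giving 1/(2*s + 6)
3. feedback reduction of D5, D6, giving (3*s^2 + 3*s + 1)/(12*s^3 - 8*s - 6)
4. series reduction of (D1+D2), [D3/(1+D3*D4)], [D5/(1+D5*D6)], giving (18*s^4 - 6*s^3 - 21*s^2 - 11*s - 1)/(48*s^6 - 72*s^5 - 584*s^4 + 312*s^3 + 404*s^2 + 84*s - 144)
No further cancellation is possible in the step-4 result, so that is T(s). Its denominator becomes monic after dividing by the leading coefficient 48.

Therefore the answer is s^6 - 3*s^5/2 - 73*s^4/6 + 13*s^3/2 + 101*s^2/12 + 7*s/4 - 3.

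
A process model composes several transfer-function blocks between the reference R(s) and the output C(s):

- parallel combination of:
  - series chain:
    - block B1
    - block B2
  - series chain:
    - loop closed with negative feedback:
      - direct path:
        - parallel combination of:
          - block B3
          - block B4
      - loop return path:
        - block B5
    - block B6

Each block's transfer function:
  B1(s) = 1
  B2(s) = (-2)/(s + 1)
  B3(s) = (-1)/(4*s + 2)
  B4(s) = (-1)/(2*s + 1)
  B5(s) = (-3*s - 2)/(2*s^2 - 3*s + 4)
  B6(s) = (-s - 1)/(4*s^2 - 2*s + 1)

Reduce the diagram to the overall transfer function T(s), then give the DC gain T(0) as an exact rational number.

(1) multiply B1, B2 (series) gives (-2)/(s + 1)
(2) sum the parallel branches B3, B4 gives (-3)/(4*s + 2)
(3) reduce the feedback loop with forward (B3+B4) and return B5 gives (-6*s^2 + 9*s - 12)/(8*s^3 - 8*s^2 + 19*s + 14)
(4) multiply [(B3+B4)/(1+(B3+B4)*B5)], B6 (series) gives (6*s^3 - 3*s^2 + 3*s + 12)/(32*s^5 - 48*s^4 + 100*s^3 + 10*s^2 - 9*s + 14)
(5) combine (B1*B2), ([(B3+B4)/(1+(B3+B4)*B5)]*B6) in parallel gives (-64*s^5 + 102*s^4 - 197*s^3 - 20*s^2 + 33*s - 16)/(32*s^6 - 16*s^5 + 52*s^4 + 110*s^3 + s^2 + 5*s + 14)
Evaluating the step-5 result (the overall T(s)) at s = 0 gives T(0) = -16/14 = -8/7.

Answer: -8/7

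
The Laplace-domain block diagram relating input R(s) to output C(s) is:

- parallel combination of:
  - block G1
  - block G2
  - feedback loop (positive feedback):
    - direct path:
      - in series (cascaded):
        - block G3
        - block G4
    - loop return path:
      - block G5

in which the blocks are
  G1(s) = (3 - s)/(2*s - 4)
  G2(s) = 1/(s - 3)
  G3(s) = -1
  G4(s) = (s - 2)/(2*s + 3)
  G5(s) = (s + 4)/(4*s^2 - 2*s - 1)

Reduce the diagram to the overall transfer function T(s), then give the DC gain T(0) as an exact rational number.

Step 1: multiply G3, G4 (series), giving (2 - s)/(2*s + 3)
Step 2: collapse the loop ((G3*G4) forward, G5 return), giving (-4*s^3 + 10*s^2 - 3*s - 2)/(8*s^3 + 9*s^2 - 6*s - 11)
Step 3: combine G1, G2, [(G3*G4)/(1-(G3*G4)*G5)] in parallel, giving (-16*s^5 + 115*s^4 - 180*s^3 - 8*s^2 - 26*s + 119)/(16*s^5 - 62*s^4 - 6*s^3 + 146*s^2 + 38*s - 132)
Evaluating the step-3 result (the overall T(s)) at s = 0 gives T(0) = 119/(-132) = -119/132.

Therefore the answer is -119/132.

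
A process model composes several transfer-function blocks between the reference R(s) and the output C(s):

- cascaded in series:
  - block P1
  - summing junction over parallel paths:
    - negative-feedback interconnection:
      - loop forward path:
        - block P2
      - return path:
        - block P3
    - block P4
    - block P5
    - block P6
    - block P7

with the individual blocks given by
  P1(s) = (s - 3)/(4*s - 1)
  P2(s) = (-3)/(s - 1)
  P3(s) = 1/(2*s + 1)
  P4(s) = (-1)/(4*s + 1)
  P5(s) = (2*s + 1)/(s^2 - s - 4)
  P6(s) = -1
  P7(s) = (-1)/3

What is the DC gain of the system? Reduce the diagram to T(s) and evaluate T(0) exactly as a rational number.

The answer is -11/2.

Reasoning:
1. close the feedback loop around P2, P3 gives (-6*s - 3)/(2*s^2 - s - 4)
2. sum the parallel branches [P2/(1+P2*P3)], P4, P5, P6, P7 gives (-32*s^5 + 10*s^4 + 227*s^3 + 174*s^2 - 162*s - 88)/(24*s^5 - 30*s^4 - 141*s^3 + 63*s^2 + 216*s + 48)
3. multiply P1, ([P2/(1+P2*P3)]+P4+P5+P6+P7) (series) gives (-32*s^6 + 106*s^5 + 197*s^4 - 507*s^3 - 684*s^2 + 398*s + 264)/(96*s^6 - 144*s^5 - 534*s^4 + 393*s^3 + 801*s^2 - 24*s - 48)
Step 3 gives the overall T(s). Then T(0) = 264/(-48) = -11/2.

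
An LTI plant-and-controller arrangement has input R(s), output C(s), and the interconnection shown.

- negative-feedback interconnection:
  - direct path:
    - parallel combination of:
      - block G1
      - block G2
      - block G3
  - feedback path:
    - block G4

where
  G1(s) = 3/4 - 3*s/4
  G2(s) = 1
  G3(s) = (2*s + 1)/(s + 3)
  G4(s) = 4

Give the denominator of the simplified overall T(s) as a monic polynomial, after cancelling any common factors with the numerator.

The answer is s^2 - 7*s/3 - 28/3.

Reasoning:
Step 1 - parallel reduction of G1, G2, G3: (-3*s^2 + 6*s + 25)/(4*s + 12)
Step 2 - reduce the feedback loop with forward (G1+G2+G3) and return G4: (3*s^2 - 6*s - 25)/(12*s^2 - 28*s - 112)
Step 2 gives the fully reduced T(s), with no common factor left to cancel. The denominator's leading coefficient is 12, so divide each of its coefficients by 12 to get the monic form.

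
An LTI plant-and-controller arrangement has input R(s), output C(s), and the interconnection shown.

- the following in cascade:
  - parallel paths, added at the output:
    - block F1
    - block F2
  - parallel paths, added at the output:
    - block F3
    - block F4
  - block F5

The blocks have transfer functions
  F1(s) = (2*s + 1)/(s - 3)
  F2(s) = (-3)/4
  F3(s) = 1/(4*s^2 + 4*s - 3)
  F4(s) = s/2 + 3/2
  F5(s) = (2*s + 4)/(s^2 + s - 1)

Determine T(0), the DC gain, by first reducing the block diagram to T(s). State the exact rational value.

First reduce the diagram to T(s).

Step 1. reduce the parallel group F1, F2: (5*s + 13)/(4*s - 12)
Step 2. combine F3, F4 in parallel: (4*s^3 + 16*s^2 + 9*s - 7)/(8*s^2 + 8*s - 6)
Step 3. reduce the series chain (F1+F2), (F3+F4), F5: (20*s^5 + 172*s^4 + 517*s^3 + 588*s^2 + 73*s - 182)/(16*s^5 - 16*s^4 - 108*s^3 + 8*s^2 + 96*s - 36)
Step 3 gives the overall T(s). Then T(0) = -182/(-36) = 91/18.

Answer: 91/18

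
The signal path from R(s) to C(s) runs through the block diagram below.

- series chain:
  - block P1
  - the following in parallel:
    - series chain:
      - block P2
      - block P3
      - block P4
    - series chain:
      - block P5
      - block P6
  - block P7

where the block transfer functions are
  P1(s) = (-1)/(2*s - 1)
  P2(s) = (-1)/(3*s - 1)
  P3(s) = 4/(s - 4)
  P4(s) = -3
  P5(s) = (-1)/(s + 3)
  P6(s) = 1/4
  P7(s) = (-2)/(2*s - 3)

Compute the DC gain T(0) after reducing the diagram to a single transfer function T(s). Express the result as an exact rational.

Step 1: multiply P2, P3, P4 (series) gives 12/(3*s^2 - 13*s + 4)
Step 2: multiply P5, P6 (series) gives (-1)/(4*s + 12)
Step 3: combine (P2*P3*P4), (P5*P6) in parallel gives (-3*s^2 + 61*s + 140)/(12*s^3 - 16*s^2 - 140*s + 48)
Step 4: combine P1, ((P2*P3*P4)+(P5*P6)), P7 in series gives (-3*s^2 + 61*s + 140)/(24*s^5 - 80*s^4 - 198*s^3 + 632*s^2 - 402*s + 72)
That last expression is T(s); at s = 0 only the constant terms survive, so T(0) = 140/72 = 35/18.

Answer: 35/18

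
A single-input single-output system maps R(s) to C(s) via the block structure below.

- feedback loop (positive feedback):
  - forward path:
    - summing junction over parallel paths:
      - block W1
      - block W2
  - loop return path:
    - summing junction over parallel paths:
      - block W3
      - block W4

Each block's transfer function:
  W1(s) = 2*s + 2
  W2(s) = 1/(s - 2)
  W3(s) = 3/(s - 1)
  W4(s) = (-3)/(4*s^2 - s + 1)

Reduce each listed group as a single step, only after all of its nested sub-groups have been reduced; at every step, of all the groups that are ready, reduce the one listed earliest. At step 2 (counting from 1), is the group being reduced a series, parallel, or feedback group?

(1) add W1, W2 (parallel)
(2) combine W3, W4 in parallel
(3) reduce the feedback loop with forward (W1+W2) and return (W3+W4)
So the answer for step 2 is parallel.

Answer: parallel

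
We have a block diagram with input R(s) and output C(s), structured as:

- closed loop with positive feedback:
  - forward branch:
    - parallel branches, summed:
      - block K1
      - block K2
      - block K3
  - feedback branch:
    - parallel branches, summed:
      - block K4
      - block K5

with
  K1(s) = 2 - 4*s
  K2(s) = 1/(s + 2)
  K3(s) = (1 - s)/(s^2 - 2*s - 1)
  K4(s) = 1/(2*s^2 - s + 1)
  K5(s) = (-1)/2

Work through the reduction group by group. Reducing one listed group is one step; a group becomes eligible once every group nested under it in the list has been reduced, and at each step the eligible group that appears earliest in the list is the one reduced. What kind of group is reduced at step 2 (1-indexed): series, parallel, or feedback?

1. add K1, K2, K3 (parallel)
2. sum the parallel branches K4, K5
3. close the feedback loop around (K1+K2+K3), (K4+K5)
The group at step 2 is a parallel group.

Final answer: parallel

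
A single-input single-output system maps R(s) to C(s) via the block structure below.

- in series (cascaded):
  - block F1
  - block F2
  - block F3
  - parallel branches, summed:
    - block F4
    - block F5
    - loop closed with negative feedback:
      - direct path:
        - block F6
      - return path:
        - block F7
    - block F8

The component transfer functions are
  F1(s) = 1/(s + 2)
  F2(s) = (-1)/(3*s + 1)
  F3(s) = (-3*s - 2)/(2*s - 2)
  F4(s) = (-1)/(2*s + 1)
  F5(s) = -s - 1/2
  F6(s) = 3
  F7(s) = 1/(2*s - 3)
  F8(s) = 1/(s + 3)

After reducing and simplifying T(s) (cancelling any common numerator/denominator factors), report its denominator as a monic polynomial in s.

The answer is s^6 + 29*s^5/6 + 9*s^4/2 - 9*s^3/2 - 29*s^2/6 - s.

Reasoning:
Step 1 - feedback reduction of F6, F7 = (6*s - 9)/(2*s)
Step 2 - combine F4, F5, [F6/(1+F6*F7)], F8 in parallel = (-4*s^4 - 4*s^3 + 13*s^2 - 52*s - 27)/(4*s^3 + 14*s^2 + 6*s)
Step 3 - series reduction of F1, F2, F3, (F4+F5+[F6/(1+F6*F7)]+F8) = (-12*s^5 - 20*s^4 + 31*s^3 - 130*s^2 - 185*s - 54)/(24*s^6 + 116*s^5 + 108*s^4 - 108*s^3 - 116*s^2 - 24*s)
Step 3 gives the fully reduced T(s), with no common factor left to cancel. The denominator's leading coefficient is 24, so divide each of its coefficients by 24 to get the monic form.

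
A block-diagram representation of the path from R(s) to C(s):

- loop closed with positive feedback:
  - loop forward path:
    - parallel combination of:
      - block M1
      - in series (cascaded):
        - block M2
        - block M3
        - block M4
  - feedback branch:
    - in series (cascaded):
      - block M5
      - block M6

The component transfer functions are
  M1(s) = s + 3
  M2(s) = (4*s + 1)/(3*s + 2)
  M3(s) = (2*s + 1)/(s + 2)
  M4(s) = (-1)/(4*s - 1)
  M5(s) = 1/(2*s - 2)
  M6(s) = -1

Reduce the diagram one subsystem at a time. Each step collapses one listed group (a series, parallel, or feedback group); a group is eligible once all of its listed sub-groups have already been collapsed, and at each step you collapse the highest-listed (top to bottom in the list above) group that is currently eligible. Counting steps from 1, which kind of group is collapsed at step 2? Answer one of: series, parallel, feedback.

Answer: parallel

Working:
(1) series reduction of M2, M3, M4
(2) sum the parallel branches M1, (M2*M3*M4)
(3) combine M5, M6 in series
(4) reduce the feedback loop with forward (M1+(M2*M3*M4)) and return (M5*M6)
Step 2: parallel.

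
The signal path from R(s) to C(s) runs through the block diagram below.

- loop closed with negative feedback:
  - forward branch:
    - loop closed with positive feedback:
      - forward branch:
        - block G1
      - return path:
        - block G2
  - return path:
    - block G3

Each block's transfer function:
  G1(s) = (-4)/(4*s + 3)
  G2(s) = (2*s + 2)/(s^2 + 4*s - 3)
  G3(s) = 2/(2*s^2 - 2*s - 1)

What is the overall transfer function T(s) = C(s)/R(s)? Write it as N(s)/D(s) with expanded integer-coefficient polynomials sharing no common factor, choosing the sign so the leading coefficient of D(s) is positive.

Step 1 - close the feedback loop around G1, G2, giving (-4*s^2 - 16*s + 12)/(4*s^3 + 19*s^2 + 8*s - 1)
Step 2 - reduce the feedback loop with forward [G1/(1-G1*G2)] and return G3 - this is the overall T(s), already in the required normalized form

Final answer: (-8*s^4 - 24*s^3 + 60*s^2 - 8*s - 12)/(8*s^5 + 30*s^4 - 26*s^3 - 45*s^2 - 38*s + 25)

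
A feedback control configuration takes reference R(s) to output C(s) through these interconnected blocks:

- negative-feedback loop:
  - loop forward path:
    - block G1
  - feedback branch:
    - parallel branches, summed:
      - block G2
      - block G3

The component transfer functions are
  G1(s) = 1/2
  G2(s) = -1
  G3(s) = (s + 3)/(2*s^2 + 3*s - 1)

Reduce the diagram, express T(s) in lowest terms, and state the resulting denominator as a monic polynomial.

Reducing step by step:

Step 1: sum the parallel branches G2, G3; result (-2*s^2 - 2*s + 4)/(2*s^2 + 3*s - 1)
Step 2: apply the feedback formula to G1, (G2+G3); result (2*s^2 + 3*s - 1)/(2*s^2 + 4*s + 2)
T(s) is the step-2 result (common factors already cancelled). Leading coefficient of the denominator: 2. Divide through by 2 for the monic polynomial.

Answer: s^2 + 2*s + 1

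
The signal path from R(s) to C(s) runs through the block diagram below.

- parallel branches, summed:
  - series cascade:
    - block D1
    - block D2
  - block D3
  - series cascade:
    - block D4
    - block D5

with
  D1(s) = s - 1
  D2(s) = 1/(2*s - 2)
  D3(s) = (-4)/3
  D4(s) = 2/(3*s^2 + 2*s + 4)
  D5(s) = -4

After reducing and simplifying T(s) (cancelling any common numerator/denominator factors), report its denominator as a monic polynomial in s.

First reduce the diagram to T(s).

Step 1: series reduction of D1, D2 gives 1/2
Step 2: multiply D4, D5 (series) gives (-8)/(3*s^2 + 2*s + 4)
Step 3: sum the parallel branches (D1*D2), D3, (D4*D5) gives (-15*s^2 - 10*s - 68)/(18*s^2 + 12*s + 24)
No further cancellation is possible in the step-3 result, so that is T(s). Its denominator becomes monic after dividing by the leading coefficient 18.

Answer: s^2 + 2*s/3 + 4/3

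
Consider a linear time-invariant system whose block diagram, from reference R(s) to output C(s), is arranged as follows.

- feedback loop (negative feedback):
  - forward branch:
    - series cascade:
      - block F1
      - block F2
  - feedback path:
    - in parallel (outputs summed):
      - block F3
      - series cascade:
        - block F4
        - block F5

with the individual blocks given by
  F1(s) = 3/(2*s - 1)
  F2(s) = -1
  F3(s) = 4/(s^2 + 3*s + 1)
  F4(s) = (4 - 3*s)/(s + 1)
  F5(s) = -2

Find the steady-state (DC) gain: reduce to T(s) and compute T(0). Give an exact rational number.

First reduce the diagram to T(s).

(1) series reduction of F1, F2: (-3)/(2*s - 1)
(2) reduce the series chain F4, F5: (6*s - 8)/(s + 1)
(3) sum the parallel branches F3, (F4*F5): (6*s^3 + 10*s^2 - 14*s - 4)/(s^3 + 4*s^2 + 4*s + 1)
(4) apply the feedback formula to (F1*F2), (F3+(F4*F5)): (-3*s^3 - 12*s^2 - 12*s - 3)/(2*s^4 - 11*s^3 - 26*s^2 + 40*s + 11)
DC gain: substitute s = 0 into T(s) from step 4: T(0) = -3/11.

Answer: -3/11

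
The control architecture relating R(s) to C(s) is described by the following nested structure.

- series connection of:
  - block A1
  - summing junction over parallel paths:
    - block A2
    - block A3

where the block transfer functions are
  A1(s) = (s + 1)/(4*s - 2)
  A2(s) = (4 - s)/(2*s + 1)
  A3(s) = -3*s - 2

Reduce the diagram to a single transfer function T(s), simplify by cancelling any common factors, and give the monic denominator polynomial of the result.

First reduce the diagram to T(s).

Step 1: add A2, A3 (parallel): (-6*s^2 - 8*s + 2)/(2*s + 1)
Step 2: reduce the series chain A1, (A2+A3): (-3*s^3 - 7*s^2 - 3*s + 1)/(4*s^2 - 1)
Step 2 gives the fully reduced T(s), with no common factor left to cancel. The denominator's leading coefficient is 4, so divide each of its coefficients by 4 to get the monic form.

Answer: s^2 - 1/4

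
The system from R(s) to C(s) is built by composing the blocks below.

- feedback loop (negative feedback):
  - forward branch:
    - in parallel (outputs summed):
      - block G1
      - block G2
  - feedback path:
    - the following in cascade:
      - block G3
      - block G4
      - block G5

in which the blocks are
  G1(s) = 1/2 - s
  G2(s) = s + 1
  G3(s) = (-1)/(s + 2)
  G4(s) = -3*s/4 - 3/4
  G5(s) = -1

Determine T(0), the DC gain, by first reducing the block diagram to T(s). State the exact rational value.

Answer: 24/7

Working:
(1) parallel reduction of G1, G2 -> 3/2
(2) series reduction of G3, G4, G5 -> (-3*s - 3)/(4*s + 8)
(3) collapse the loop ((G1+G2) forward, (G3*G4*G5) return) -> (-12*s - 24)/(s - 7)
Evaluating the step-3 result (the overall T(s)) at s = 0 gives T(0) = -24/(-7) = 24/7.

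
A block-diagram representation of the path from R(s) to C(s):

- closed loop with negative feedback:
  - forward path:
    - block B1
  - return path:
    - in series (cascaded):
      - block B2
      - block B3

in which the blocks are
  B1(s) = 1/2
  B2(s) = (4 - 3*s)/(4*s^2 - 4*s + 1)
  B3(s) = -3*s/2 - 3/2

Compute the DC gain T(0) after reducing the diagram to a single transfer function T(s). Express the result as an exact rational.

First reduce the diagram to T(s).

[1] cascade B2, B3, giving (9*s^2 - 3*s - 12)/(8*s^2 - 8*s + 2)
[2] apply the feedback formula to B1, (B2*B3), giving (8*s^2 - 8*s + 2)/(25*s^2 - 19*s - 8)
DC gain: substitute s = 0 into T(s) from step 2: T(0) = 2/(-8) = -1/4.

Answer: -1/4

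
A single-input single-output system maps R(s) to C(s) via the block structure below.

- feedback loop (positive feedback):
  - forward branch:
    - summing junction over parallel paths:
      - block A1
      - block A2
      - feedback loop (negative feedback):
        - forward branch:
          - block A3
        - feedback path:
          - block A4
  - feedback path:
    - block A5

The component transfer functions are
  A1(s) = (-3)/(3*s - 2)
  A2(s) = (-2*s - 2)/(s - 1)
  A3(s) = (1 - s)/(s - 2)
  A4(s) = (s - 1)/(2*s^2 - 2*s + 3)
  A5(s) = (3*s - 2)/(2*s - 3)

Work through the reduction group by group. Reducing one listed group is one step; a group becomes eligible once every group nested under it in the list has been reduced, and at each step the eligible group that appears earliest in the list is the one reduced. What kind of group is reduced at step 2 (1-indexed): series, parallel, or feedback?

1. feedback reduction of A3, A4
2. parallel reduction of A1, A2, [A3/(1+A3*A4)]
3. collapse the loop ((A1+A2+[A3/(1+A3*A4)]) forward, A5 return)
At step 2 the group reduced is parallel.

Final answer: parallel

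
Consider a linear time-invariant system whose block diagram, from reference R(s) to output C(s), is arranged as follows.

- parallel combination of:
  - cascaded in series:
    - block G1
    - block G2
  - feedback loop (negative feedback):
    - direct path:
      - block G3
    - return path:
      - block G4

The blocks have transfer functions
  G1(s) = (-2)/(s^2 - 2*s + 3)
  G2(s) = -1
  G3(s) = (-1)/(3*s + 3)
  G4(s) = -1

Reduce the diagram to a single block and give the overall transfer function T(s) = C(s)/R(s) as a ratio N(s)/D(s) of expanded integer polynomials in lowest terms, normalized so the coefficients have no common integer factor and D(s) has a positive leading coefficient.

Reducing step by step:

Step 1: reduce the series chain G1, G2 = 2/(s^2 - 2*s + 3)
Step 2: collapse the loop (G3 forward, G4 return) = (-1)/(3*s + 4)
Step 3: reduce the parallel group (G1*G2), [G3/(1+G3*G4)]: this yields T(s), and no further normalization is needed

Answer: (-s^2 + 8*s + 5)/(3*s^3 - 2*s^2 + s + 12)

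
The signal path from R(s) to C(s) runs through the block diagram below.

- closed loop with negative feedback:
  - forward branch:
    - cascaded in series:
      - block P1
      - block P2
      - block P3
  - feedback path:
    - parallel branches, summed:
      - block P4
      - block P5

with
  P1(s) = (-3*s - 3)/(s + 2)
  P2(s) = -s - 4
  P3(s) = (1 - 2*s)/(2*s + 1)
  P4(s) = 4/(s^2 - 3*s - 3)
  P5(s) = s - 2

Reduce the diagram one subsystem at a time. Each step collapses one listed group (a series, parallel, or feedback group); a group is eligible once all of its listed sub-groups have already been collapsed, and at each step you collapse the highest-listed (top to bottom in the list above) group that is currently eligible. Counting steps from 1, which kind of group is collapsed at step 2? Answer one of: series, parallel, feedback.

Step 1. cascade P1, P2, P3
Step 2. reduce the parallel group P4, P5
Step 3. apply the feedback formula to (P1*P2*P3), (P4+P5)
Step 2 collapses a parallel group.

Therefore the answer is parallel.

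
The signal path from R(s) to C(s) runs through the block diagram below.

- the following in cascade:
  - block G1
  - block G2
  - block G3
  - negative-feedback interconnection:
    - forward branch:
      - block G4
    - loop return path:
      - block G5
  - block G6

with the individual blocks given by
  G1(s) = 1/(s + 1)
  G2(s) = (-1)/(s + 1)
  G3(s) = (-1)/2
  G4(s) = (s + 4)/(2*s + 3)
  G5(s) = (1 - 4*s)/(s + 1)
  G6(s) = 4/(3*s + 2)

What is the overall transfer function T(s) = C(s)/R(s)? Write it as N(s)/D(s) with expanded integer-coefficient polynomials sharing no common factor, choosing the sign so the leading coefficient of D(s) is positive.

Step 1. close the feedback loop around G4, G5; result (-s^2 - 5*s - 4)/(2*s^2 + 10*s - 7)
Step 2. reduce the series chain G1, G2, G3, [G4/(1+G4*G5)], G6, which is the overall transfer function T(s) = C(s)/R(s) in lowest terms

Final answer: (-2*s - 8)/(6*s^4 + 40*s^3 + 33*s^2 - 15*s - 14)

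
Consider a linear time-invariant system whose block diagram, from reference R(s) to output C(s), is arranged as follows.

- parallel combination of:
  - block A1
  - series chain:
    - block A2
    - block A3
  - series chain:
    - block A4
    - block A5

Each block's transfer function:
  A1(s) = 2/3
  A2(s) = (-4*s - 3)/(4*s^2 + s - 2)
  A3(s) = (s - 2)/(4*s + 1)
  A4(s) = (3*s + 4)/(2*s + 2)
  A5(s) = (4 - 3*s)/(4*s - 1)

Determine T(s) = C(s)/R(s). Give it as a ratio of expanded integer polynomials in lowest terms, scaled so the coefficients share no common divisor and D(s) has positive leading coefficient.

[1] combine A2, A3 in series, giving (-4*s^2 + 5*s + 6)/(16*s^3 + 8*s^2 - 7*s - 2)
[2] combine A4, A5 in series, giving (16 - 9*s^2)/(8*s^2 + 6*s - 2)
[3] reduce the parallel group A1, (A2*A3), (A4*A5): this yields T(s), and no further normalization is needed

Therefore the answer is (-176*s^5 + 8*s^4 + 925*s^3 + 548*s^2 - 254*s - 124)/(384*s^5 + 480*s^4 - 120*s^3 - 222*s^2 + 6*s + 12).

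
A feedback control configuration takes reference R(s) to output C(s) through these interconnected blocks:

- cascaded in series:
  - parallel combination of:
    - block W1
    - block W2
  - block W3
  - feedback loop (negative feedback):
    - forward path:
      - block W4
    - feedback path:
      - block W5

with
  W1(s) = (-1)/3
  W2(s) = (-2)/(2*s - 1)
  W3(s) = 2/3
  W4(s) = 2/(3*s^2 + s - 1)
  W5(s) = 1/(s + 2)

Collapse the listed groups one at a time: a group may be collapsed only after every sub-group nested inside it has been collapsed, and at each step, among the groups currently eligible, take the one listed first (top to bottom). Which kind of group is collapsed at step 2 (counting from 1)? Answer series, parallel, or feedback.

Answer: feedback

Working:
Step 1: parallel reduction of W1, W2
Step 2: feedback reduction of W4, W5
Step 3: cascade (W1+W2), W3, [W4/(1+W4*W5)]
The group at step 2 is a feedback group.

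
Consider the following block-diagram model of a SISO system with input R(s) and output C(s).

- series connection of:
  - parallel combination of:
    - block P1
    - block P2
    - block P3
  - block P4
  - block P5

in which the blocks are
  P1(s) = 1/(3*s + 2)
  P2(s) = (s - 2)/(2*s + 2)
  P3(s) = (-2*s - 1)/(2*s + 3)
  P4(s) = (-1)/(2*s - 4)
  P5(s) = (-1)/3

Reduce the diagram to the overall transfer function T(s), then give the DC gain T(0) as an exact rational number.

Answer: 5/72

Working:
[1] add P1, P2, P3 (parallel) gives (-6*s^3 - 21*s^2 - 28*s - 10)/(12*s^3 + 38*s^2 + 38*s + 12)
[2] reduce the series chain (P1+P2+P3), P4, P5 gives (-6*s^3 - 21*s^2 - 28*s - 10)/(72*s^4 + 84*s^3 - 228*s^2 - 384*s - 144)
Evaluating the step-2 result (the overall T(s)) at s = 0 gives T(0) = -10/(-144) = 5/72.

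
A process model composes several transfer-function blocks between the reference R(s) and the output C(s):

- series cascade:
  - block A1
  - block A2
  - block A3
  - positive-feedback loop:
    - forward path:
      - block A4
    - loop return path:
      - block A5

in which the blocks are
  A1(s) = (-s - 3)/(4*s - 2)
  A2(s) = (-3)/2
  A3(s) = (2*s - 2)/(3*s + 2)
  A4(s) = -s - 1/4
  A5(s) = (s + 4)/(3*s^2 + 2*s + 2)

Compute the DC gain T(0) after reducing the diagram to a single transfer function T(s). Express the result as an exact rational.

The answer is -3/8.

Reasoning:
Step 1. feedback reduction of A4, A5, giving (-12*s^3 - 11*s^2 - 10*s - 2)/(16*s^2 + 25*s + 12)
Step 2. series reduction of A1, A2, A3, [A4/(1-A4*A5)], giving (-36*s^5 - 105*s^4 + 12*s^3 + 33*s^2 + 78*s + 18)/(192*s^4 + 332*s^3 + 130*s^2 - 76*s - 48)
Step 2 gives the overall T(s). Then T(0) = 18/(-48) = -3/8.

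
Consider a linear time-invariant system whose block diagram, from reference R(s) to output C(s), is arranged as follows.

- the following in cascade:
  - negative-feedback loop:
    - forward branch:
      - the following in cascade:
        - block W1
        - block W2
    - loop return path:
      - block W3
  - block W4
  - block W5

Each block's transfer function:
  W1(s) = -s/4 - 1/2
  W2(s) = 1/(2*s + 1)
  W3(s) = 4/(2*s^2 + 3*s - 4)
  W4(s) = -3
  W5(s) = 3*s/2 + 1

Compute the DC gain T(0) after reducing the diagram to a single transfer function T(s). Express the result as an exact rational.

Answer: 1

Working:
(1) series reduction of W1, W2; result (-s - 2)/(8*s + 4)
(2) apply the feedback formula to (W1*W2), W3; result (-2*s^3 - 7*s^2 - 2*s + 8)/(16*s^3 + 32*s^2 - 24*s - 24)
(3) series reduction of [(W1*W2)/(1+(W1*W2)*W3)], W4, W5; result (18*s^4 + 75*s^3 + 60*s^2 - 60*s - 48)/(32*s^3 + 64*s^2 - 48*s - 48)
The step-3 result is T(s). Setting s = 0: T(0) = -48/(-48) = 1.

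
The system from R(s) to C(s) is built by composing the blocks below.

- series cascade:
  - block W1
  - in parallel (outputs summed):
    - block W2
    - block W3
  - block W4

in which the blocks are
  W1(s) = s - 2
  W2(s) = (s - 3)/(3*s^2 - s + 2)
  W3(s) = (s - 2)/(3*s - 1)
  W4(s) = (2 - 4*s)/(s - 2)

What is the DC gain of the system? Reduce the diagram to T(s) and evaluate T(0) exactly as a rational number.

Step 1 - combine W2, W3 in parallel; result (3*s^3 - 4*s^2 - 6*s - 1)/(9*s^3 - 6*s^2 + 7*s - 2)
Step 2 - combine W1, (W2+W3), W4 in series; result (-12*s^4 + 22*s^3 + 16*s^2 - 8*s - 2)/(9*s^3 - 6*s^2 + 7*s - 2)
That last expression is T(s); at s = 0 only the constant terms survive, so T(0) = -2/(-2) = 1.

Final answer: 1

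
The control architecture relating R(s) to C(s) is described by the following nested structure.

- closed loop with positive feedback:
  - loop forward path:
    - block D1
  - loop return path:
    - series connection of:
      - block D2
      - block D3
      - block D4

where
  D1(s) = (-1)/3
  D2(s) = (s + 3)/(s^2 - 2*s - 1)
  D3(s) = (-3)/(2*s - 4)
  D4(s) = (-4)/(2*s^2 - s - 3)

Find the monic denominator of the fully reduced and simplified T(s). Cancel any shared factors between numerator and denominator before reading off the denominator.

Reducing step by step:

(1) multiply D2, D3, D4 (series); result (6*s + 18)/(2*s^5 - 9*s^4 + 7*s^3 + 13*s^2 - 11*s - 6)
(2) apply the feedback formula to D1, (D2*D3*D4); result (-2*s^5 + 9*s^4 - 7*s^3 - 13*s^2 + 11*s + 6)/(6*s^5 - 27*s^4 + 21*s^3 + 39*s^2 - 27*s)
Step 2 gives the fully reduced T(s), with no common factor left to cancel. The denominator's leading coefficient is 6, so divide each of its coefficients by 6 to get the monic form.

Answer: s^5 - 9*s^4/2 + 7*s^3/2 + 13*s^2/2 - 9*s/2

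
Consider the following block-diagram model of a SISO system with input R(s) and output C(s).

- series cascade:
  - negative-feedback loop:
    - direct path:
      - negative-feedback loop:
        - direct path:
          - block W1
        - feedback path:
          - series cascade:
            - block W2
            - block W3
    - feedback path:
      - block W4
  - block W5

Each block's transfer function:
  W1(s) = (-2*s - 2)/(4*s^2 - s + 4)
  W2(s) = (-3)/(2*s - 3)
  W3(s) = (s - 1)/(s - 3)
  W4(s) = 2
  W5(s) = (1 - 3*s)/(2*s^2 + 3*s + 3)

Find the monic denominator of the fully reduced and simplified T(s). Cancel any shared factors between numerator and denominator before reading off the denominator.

Reducing step by step:

1. series reduction of W2, W3; result (3 - 3*s)/(2*s^2 - 9*s + 9)
2. close the feedback loop around W1, (W2*W3); result (-4*s^3 + 14*s^2 - 18)/(8*s^4 - 38*s^3 + 59*s^2 - 45*s + 30)
3. feedback reduction of [W1/(1+W1*(W2*W3))], W4; result (-4*s^3 + 14*s^2 - 18)/(8*s^4 - 46*s^3 + 87*s^2 - 45*s - 6)
4. series reduction of [[W1/(1+W1*(W2*W3))]/(1+[W1/(1+W1*(W2*W3))]*W4)], W5; result (12*s^4 - 46*s^3 + 14*s^2 + 54*s - 18)/(16*s^6 - 68*s^5 + 60*s^4 + 33*s^3 + 114*s^2 - 153*s - 18)
No further cancellation is possible in the step-4 result, so that is T(s). Its denominator becomes monic after dividing by the leading coefficient 16.

Answer: s^6 - 17*s^5/4 + 15*s^4/4 + 33*s^3/16 + 57*s^2/8 - 153*s/16 - 9/8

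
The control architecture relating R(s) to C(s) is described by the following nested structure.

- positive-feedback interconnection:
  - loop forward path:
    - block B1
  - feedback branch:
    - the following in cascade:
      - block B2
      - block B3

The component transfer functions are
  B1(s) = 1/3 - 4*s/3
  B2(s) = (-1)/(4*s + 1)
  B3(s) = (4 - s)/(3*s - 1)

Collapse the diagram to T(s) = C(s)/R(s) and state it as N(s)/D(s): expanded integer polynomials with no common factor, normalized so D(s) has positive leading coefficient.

Step 1. reduce the series chain B2, B3: (s - 4)/(12*s^2 - s - 1)
Step 2. feedback reduction of B1, (B2*B3): this yields T(s), and no further normalization is needed

Hence the answer: (-48*s^3 + 16*s^2 + 3*s - 1)/(40*s^2 - 20*s + 1)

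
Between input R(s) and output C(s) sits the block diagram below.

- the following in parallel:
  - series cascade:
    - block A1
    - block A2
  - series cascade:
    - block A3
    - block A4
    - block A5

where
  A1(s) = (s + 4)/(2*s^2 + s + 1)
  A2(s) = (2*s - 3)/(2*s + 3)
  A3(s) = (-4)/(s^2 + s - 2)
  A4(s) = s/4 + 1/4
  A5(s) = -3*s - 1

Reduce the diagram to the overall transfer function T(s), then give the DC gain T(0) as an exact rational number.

[1] combine A1, A2 in series -> (2*s^2 + 5*s - 12)/(4*s^3 + 8*s^2 + 5*s + 3)
[2] combine A3, A4, A5 in series -> (3*s^2 + 4*s + 1)/(s^2 + s - 2)
[3] reduce the parallel group (A1*A2), (A3*A4*A5) -> (12*s^5 + 42*s^4 + 58*s^3 + 26*s^2 - 5*s + 27)/(4*s^5 + 12*s^4 + 5*s^3 - 8*s^2 - 7*s - 6)
Step 3 gives the overall T(s). Then T(0) = 27/(-6) = -9/2.

Final answer: -9/2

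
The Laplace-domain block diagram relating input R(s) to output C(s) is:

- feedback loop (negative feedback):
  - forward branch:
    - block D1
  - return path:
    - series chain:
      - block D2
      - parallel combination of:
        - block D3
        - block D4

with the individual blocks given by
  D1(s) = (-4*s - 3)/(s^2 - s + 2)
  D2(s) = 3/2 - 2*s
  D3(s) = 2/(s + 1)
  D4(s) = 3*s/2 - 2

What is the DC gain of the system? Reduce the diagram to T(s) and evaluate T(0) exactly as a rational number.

Reducing step by step:

Step 1. parallel reduction of D3, D4: (3*s^2 - s)/(2*s + 2)
Step 2. series reduction of D2, (D3+D4): (-12*s^3 + 13*s^2 - 3*s)/(4*s + 4)
Step 3. reduce the feedback loop with forward D1 and return (D2*(D3+D4)): (-16*s^2 - 28*s - 12)/(48*s^4 - 12*s^3 - 27*s^2 + 13*s + 8)
That last expression is T(s); at s = 0 only the constant terms survive, so T(0) = -12/8 = -3/2.

Answer: -3/2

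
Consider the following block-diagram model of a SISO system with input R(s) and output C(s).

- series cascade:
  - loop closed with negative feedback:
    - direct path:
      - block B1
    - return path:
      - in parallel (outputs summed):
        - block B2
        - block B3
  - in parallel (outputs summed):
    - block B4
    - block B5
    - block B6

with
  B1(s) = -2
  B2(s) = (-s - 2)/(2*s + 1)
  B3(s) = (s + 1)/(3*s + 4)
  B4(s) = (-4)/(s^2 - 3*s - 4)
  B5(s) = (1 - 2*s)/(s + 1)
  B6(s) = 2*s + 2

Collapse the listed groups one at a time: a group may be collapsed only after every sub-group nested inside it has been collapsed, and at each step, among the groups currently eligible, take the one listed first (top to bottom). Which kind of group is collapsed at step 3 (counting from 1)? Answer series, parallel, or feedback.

Step 1: add B2, B3 (parallel)
Step 2: close the feedback loop around B1, (B2+B3)
Step 3: sum the parallel branches B4, B5, B6
Step 4: multiply [B1/(1+B1*(B2+B3))], (B4+B5+B6) (series)
Step 3 collapses a parallel group.

Answer: parallel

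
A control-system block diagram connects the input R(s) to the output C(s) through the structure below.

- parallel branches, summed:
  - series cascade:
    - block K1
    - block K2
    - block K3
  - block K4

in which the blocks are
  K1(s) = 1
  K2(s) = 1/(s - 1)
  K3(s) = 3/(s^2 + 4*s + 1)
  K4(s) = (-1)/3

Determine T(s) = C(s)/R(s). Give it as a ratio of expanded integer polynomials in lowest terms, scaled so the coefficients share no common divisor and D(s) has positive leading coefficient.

1. multiply K1, K2, K3 (series); result 3/(s^3 + 3*s^2 - 3*s - 1)
2. reduce the parallel group (K1*K2*K3), K4, which is the overall transfer function T(s) = C(s)/R(s) in lowest terms

Hence the answer: (-s^3 - 3*s^2 + 3*s + 10)/(3*s^3 + 9*s^2 - 9*s - 3)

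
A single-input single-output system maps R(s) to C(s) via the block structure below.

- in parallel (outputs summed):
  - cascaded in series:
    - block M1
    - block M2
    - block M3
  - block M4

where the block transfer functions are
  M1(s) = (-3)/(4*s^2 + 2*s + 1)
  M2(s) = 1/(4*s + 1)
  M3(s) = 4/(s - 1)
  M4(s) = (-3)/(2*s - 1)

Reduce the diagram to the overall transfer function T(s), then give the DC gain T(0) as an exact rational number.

1. cascade M1, M2, M3; result (-12)/(16*s^4 - 4*s^3 - 6*s^2 - 5*s - 1)
2. reduce the parallel group (M1*M2*M3), M4; result (-48*s^4 + 12*s^3 + 18*s^2 - 9*s + 15)/(32*s^5 - 24*s^4 - 8*s^3 - 4*s^2 + 3*s + 1)
Evaluating the step-2 result (the overall T(s)) at s = 0 gives T(0) = 15/1 = 15.

Therefore the answer is 15.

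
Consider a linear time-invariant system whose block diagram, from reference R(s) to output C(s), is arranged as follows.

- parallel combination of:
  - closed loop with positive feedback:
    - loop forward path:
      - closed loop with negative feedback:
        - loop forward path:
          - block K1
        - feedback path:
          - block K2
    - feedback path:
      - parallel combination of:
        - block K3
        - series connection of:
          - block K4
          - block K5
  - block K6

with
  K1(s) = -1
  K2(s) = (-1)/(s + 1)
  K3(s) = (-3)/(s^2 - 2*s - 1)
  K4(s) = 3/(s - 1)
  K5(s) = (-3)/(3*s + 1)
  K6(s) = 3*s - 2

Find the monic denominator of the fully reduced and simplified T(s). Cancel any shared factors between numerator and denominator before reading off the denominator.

[1] feedback reduction of K1, K2; result (-s - 1)/(s + 2)
[2] multiply K4, K5 (series); result (-9)/(3*s^2 - 2*s - 1)
[3] add K3, (K4*K5) (parallel); result (-18*s^2 + 24*s + 12)/(3*s^4 - 8*s^3 + 4*s + 1)
[4] feedback reduction of [K1/(1+K1*K2)], (K3+(K4*K5)); result (-3*s^5 + 5*s^4 + 8*s^3 - 4*s^2 - 5*s - 1)/(3*s^5 - 2*s^4 - 34*s^3 + 10*s^2 + 45*s + 14)
[5] reduce the parallel group [[K1/(1+K1*K2)]/(1-[K1/(1+K1*K2)]*(K3+(K4*K5)))], K6; result (9*s^6 - 15*s^5 - 93*s^4 + 106*s^3 + 111*s^2 - 53*s - 29)/(3*s^5 - 2*s^4 - 34*s^3 + 10*s^2 + 45*s + 14)
That last expression is T(s), already simplified. Scaling its denominator by 1/3 (the reciprocal of the leading coefficient) yields the monic denominator.

Hence the answer: s^5 - 2*s^4/3 - 34*s^3/3 + 10*s^2/3 + 15*s + 14/3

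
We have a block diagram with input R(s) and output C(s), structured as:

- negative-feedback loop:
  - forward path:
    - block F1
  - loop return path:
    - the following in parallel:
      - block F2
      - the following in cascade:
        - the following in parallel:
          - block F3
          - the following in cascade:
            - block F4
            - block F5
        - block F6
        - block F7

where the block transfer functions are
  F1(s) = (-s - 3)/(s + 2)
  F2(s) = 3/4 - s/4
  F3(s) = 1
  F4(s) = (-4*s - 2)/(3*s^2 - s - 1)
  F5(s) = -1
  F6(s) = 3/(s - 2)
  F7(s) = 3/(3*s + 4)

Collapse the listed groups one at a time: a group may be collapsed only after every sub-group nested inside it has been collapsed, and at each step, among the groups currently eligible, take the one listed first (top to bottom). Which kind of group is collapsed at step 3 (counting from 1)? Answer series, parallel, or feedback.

Step 1: reduce the series chain F4, F5
Step 2: sum the parallel branches F3, (F4*F5)
Step 3: combine (F3+(F4*F5)), F6, F7 in series
Step 4: add F2, ((F3+(F4*F5))*F6*F7) (parallel)
Step 5: close the feedback loop around F1, (F2+((F3+(F4*F5))*F6*F7))
Step 3: series.

Answer: series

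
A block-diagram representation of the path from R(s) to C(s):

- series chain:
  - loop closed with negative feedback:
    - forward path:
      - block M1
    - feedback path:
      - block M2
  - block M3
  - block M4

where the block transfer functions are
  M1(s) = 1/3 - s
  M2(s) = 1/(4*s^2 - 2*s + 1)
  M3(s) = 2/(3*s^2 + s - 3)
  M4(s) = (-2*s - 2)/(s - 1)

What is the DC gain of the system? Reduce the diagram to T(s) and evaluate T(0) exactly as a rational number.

Answer: -1/3

Working:
Step 1 - feedback reduction of M1, M2: (-12*s^3 + 10*s^2 - 5*s + 1)/(12*s^2 - 9*s + 4)
Step 2 - series reduction of [M1/(1+M1*M2)], M3, M4: (48*s^4 + 8*s^3 - 20*s^2 + 16*s - 4)/(36*s^5 - 51*s^4 - 18*s^3 + 64*s^2 - 43*s + 12)
That last expression is T(s); at s = 0 only the constant terms survive, so T(0) = -4/12 = -1/3.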